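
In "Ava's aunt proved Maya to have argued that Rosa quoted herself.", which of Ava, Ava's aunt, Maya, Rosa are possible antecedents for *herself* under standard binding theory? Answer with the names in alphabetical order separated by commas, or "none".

Rosa

*herself* is a reflexive; Principle A requires it to be bound within its binding domain — the clause headed by 'quoted'.
— Ava: possessor inside the subject DP of the matrix clause; does not c-command the reflexive — cannot bind it (Principle A).
— Ava's aunt: subject of the matrix clause; c-commands the reflexive but lies outside its binding domain — cannot bind it (Principle A).
— Maya: subject of the clause headed by 'argued'; c-commands the reflexive but lies outside its binding domain — cannot bind it (Principle A).
— Rosa: subject of the clause headed by 'quoted'; c-commands the reflexive within its binding domain — allowed (Principle A).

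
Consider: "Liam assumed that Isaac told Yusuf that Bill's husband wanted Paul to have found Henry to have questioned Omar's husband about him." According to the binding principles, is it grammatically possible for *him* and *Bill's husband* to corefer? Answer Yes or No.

*him* is a pronoun; Principle B requires it to be free in its binding domain — the clause headed by 'questioned'.
— Bill's husband: subject of the clause headed by 'wanted'; c-commands the pronoun but lies outside its binding domain — allowed.

Yes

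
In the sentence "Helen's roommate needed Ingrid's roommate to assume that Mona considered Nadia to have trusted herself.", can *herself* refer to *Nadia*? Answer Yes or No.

*herself* is a reflexive; Principle A requires it to be bound within its binding domain — the clause headed by 'trusted'.
— Nadia: subject of the clause headed by 'trusted'; c-commands the reflexive within its binding domain — allowed (Principle A).

Yes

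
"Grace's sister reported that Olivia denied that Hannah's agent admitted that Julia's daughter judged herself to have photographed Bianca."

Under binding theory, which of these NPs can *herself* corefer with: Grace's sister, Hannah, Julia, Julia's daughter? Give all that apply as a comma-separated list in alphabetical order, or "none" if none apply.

*herself* is a reflexive; Principle A requires it to be bound within its binding domain — the clause headed by 'judged'.
— Grace's sister: subject of the matrix clause; c-commands the reflexive but lies outside its binding domain — cannot bind it (Principle A).
— Hannah: possessor inside the subject DP of the clause headed by 'admitted'; does not c-command the reflexive — cannot bind it (Principle A).
— Julia: possessor inside the subject DP of the clause headed by 'judged'; does not c-command the reflexive — cannot bind it (Principle A).
— Julia's daughter: subject of the clause headed by 'judged'; c-commands the reflexive within its binding domain — allowed (Principle A).

Julia's daughter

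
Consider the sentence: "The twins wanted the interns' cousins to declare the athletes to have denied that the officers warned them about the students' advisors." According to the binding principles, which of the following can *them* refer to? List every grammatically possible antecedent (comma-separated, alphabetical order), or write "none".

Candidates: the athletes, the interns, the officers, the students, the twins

*them* is a pronoun; Principle B requires it to be free in its binding domain — the clause headed by 'warned'.
— the athletes: subject of the clause headed by 'denied'; c-commands the pronoun but lies outside its binding domain — allowed.
— the interns: possessor inside the subject DP of the clause headed by 'declare'; does not c-command the pronoun — Principle B does not apply; allowed.
— the officers: subject of the clause headed by 'warned'; c-commands the pronoun within its binding domain — blocked (Principle B).
— the students: possessor inside the second object DP of the clause headed by 'warned'; is c-commanded by the pronoun; coreference would bind this R-expression — blocked (Principle C).
— the twins: subject of the matrix clause; c-commands the pronoun but lies outside its binding domain — allowed.

the athletes, the interns, the twins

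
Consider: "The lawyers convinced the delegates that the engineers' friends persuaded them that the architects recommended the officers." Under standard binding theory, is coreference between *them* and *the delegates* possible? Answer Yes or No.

Yes

*the delegates* is an R-expression; Principle C requires it to be free (not bound by any c-commanding expression).
— them: object of the clause headed by 'persuaded'; the pronoun does not c-command the R-expression — coreference allowed.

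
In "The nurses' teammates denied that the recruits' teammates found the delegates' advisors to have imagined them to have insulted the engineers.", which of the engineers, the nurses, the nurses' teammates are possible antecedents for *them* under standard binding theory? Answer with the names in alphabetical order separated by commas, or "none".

the nurses, the nurses' teammates

*them* is a pronoun; Principle B requires it to be free in its binding domain — the clause headed by 'imagined'.
— the engineers: object of the clause headed by 'insulted'; is c-commanded by the pronoun; coreference would bind this R-expression — blocked (Principle C).
— the nurses: possessor inside the subject DP of the matrix clause; does not c-command the pronoun — Principle B does not apply; allowed.
— the nurses' teammates: subject of the matrix clause; c-commands the pronoun but lies outside its binding domain — allowed.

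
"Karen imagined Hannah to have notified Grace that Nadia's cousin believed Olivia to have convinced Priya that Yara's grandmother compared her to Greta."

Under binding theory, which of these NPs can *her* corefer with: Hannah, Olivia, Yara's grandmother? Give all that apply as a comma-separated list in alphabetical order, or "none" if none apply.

Hannah, Olivia

*her* is a pronoun; Principle B requires it to be free in its binding domain — the clause headed by 'compared'.
— Hannah: subject of the clause headed by 'notified'; c-commands the pronoun but lies outside its binding domain — allowed.
— Olivia: subject of the clause headed by 'convinced'; c-commands the pronoun but lies outside its binding domain — allowed.
— Yara's grandmother: subject of the clause headed by 'compared'; c-commands the pronoun within its binding domain — blocked (Principle B).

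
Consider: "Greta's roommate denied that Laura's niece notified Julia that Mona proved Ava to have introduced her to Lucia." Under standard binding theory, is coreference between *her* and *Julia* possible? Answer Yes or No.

*Julia* is an R-expression; Principle C requires it to be free (not bound by any c-commanding expression).
— her: object of the clause headed by 'introduced'; the pronoun does not c-command the R-expression — coreference allowed.

Yes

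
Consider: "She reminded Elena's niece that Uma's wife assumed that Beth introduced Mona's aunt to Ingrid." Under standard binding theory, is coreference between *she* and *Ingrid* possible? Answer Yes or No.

No

*Ingrid* is an R-expression; Principle C requires it to be free (not bound by any c-commanding expression).
— she: subject of the matrix clause; the pronoun c-commands the R-expression — coreference blocked (Principle C).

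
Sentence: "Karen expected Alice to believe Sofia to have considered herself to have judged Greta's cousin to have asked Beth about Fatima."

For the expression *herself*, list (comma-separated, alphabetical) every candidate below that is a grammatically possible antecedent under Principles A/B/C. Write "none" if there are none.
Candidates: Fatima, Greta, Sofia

Sofia

*herself* is a reflexive; Principle A requires it to be bound within its binding domain — the clause headed by 'considered'.
— Fatima: second object of the clause headed by 'asked'; does not c-command the reflexive — cannot bind it (Principle A).
— Greta: possessor inside the subject DP of the clause headed by 'asked'; does not c-command the reflexive — cannot bind it (Principle A).
— Sofia: subject of the clause headed by 'considered'; c-commands the reflexive within its binding domain — allowed (Principle A).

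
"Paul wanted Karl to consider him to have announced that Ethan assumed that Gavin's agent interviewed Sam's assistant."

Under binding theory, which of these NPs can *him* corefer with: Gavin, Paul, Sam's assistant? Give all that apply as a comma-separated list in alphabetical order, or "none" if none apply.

Paul

*him* is a pronoun; Principle B requires it to be free in its binding domain — the clause headed by 'consider'.
— Gavin: possessor inside the subject DP of the clause headed by 'interviewed'; is c-commanded by the pronoun; coreference would bind this R-expression — blocked (Principle C).
— Paul: subject of the matrix clause; c-commands the pronoun but lies outside its binding domain — allowed.
— Sam's assistant: object of the clause headed by 'interviewed'; is c-commanded by the pronoun; coreference would bind this R-expression — blocked (Principle C).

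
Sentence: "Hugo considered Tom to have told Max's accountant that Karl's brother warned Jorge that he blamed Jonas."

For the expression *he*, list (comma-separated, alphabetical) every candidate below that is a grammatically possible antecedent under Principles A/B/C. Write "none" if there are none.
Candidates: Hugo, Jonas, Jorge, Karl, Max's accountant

Hugo, Jorge, Karl, Max's accountant

*he* is a pronoun; Principle B requires it to be free in its binding domain — the clause headed by 'blamed'.
— Hugo: subject of the matrix clause; c-commands the pronoun but lies outside its binding domain — allowed.
— Jonas: object of the clause headed by 'blamed'; is c-commanded by the pronoun; coreference would bind this R-expression — blocked (Principle C).
— Jorge: object of the clause headed by 'warned'; c-commands the pronoun but lies outside its binding domain — allowed.
— Karl: possessor inside the subject DP of the clause headed by 'warned'; does not c-command the pronoun — Principle B does not apply; allowed.
— Max's accountant: object of the clause headed by 'told'; c-commands the pronoun but lies outside its binding domain — allowed.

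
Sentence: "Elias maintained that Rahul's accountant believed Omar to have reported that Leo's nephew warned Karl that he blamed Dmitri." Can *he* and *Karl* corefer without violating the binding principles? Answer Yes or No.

Yes

*Karl* is an R-expression; Principle C requires it to be free (not bound by any c-commanding expression).
— he: subject of the clause headed by 'blamed'; the pronoun does not c-command the R-expression — coreference allowed.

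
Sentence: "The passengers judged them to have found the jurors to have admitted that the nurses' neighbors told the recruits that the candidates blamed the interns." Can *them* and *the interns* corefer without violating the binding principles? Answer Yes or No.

No

*the interns* is an R-expression; Principle C requires it to be free (not bound by any c-commanding expression).
— them: subject of the clause headed by 'found'; the pronoun c-commands the R-expression — coreference blocked (Principle C).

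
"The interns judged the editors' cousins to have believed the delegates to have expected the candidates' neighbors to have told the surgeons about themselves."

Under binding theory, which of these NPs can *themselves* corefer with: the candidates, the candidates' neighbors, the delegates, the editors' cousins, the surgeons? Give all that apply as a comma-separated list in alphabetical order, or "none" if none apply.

the candidates' neighbors, the surgeons

*themselves* is a reflexive; Principle A requires it to be bound within its binding domain — the clause headed by 'told'.
— the candidates: possessor inside the subject DP of the clause headed by 'told'; does not c-command the reflexive — cannot bind it (Principle A).
— the candidates' neighbors: subject of the clause headed by 'told'; c-commands the reflexive within its binding domain — allowed (Principle A).
— the delegates: subject of the clause headed by 'expected'; c-commands the reflexive but lies outside its binding domain — cannot bind it (Principle A).
— the editors' cousins: subject of the clause headed by 'believed'; c-commands the reflexive but lies outside its binding domain — cannot bind it (Principle A).
— the surgeons: object of the clause headed by 'told'; c-commands the reflexive within its binding domain — allowed (Principle A).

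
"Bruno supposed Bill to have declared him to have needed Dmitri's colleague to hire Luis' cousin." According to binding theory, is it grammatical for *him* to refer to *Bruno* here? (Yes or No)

*Bruno* is an R-expression; Principle C requires it to be free (not bound by any c-commanding expression).
— him: subject of the clause headed by 'needed'; the pronoun does not c-command the R-expression — coreference allowed.

Yes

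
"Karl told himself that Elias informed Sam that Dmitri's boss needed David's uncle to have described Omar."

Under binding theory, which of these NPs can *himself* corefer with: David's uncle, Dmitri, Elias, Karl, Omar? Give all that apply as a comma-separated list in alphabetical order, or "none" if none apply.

*himself* is a reflexive; Principle A requires it to be bound within its binding domain — the matrix clause.
— David's uncle: subject of the clause headed by 'described'; does not c-command the reflexive — cannot bind it (Principle A).
— Dmitri: possessor inside the subject DP of the clause headed by 'needed'; does not c-command the reflexive — cannot bind it (Principle A).
— Elias: subject of the clause headed by 'informed'; does not c-command the reflexive — cannot bind it (Principle A).
— Karl: subject of the matrix clause; c-commands the reflexive within its binding domain — allowed (Principle A).
— Omar: object of the clause headed by 'described'; does not c-command the reflexive — cannot bind it (Principle A).

Karl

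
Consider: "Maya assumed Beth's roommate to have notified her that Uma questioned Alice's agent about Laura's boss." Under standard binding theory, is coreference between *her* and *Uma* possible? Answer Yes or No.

*Uma* is an R-expression; Principle C requires it to be free (not bound by any c-commanding expression).
— her: object of the clause headed by 'notified'; the pronoun c-commands the R-expression — coreference blocked (Principle C).

No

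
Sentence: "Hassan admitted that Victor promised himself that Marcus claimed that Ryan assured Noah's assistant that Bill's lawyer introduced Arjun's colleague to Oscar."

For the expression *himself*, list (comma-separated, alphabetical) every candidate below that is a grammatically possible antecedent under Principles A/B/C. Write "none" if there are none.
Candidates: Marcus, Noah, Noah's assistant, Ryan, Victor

*himself* is a reflexive; Principle A requires it to be bound within its binding domain — the clause headed by 'promised'.
— Marcus: subject of the clause headed by 'claimed'; does not c-command the reflexive — cannot bind it (Principle A).
— Noah: possessor inside the object DP of the clause headed by 'assured'; does not c-command the reflexive — cannot bind it (Principle A).
— Noah's assistant: object of the clause headed by 'assured'; does not c-command the reflexive — cannot bind it (Principle A).
— Ryan: subject of the clause headed by 'assured'; does not c-command the reflexive — cannot bind it (Principle A).
— Victor: subject of the clause headed by 'promised'; c-commands the reflexive within its binding domain — allowed (Principle A).

Victor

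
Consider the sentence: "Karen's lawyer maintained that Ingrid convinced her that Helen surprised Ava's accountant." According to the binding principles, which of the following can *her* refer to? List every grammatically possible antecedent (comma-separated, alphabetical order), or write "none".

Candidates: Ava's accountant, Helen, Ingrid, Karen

Karen

*her* is a pronoun; Principle B requires it to be free in its binding domain — the clause headed by 'convinced'.
— Ava's accountant: object of the clause headed by 'surprised'; is c-commanded by the pronoun; coreference would bind this R-expression — blocked (Principle C).
— Helen: subject of the clause headed by 'surprised'; is c-commanded by the pronoun; coreference would bind this R-expression — blocked (Principle C).
— Ingrid: subject of the clause headed by 'convinced'; c-commands the pronoun within its binding domain — blocked (Principle B).
— Karen: possessor inside the subject DP of the matrix clause; does not c-command the pronoun — Principle B does not apply; allowed.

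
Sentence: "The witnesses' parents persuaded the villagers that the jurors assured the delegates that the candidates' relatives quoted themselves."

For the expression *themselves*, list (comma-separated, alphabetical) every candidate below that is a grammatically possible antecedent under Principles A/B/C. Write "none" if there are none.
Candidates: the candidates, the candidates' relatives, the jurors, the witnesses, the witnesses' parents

the candidates' relatives

*themselves* is a reflexive; Principle A requires it to be bound within its binding domain — the clause headed by 'quoted'.
— the candidates: possessor inside the subject DP of the clause headed by 'quoted'; does not c-command the reflexive — cannot bind it (Principle A).
— the candidates' relatives: subject of the clause headed by 'quoted'; c-commands the reflexive within its binding domain — allowed (Principle A).
— the jurors: subject of the clause headed by 'assured'; c-commands the reflexive but lies outside its binding domain — cannot bind it (Principle A).
— the witnesses: possessor inside the subject DP of the matrix clause; does not c-command the reflexive — cannot bind it (Principle A).
— the witnesses' parents: subject of the matrix clause; c-commands the reflexive but lies outside its binding domain — cannot bind it (Principle A).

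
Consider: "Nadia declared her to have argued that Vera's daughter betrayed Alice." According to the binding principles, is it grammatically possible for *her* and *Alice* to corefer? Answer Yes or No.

*her* is a pronoun; Principle B requires it to be free in its binding domain — the matrix clause.
— Alice: object of the clause headed by 'betrayed'; is c-commanded by the pronoun; coreference would bind this R-expression — blocked (Principle C).

No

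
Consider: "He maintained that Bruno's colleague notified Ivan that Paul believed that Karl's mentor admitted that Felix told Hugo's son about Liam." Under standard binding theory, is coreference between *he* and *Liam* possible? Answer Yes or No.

*Liam* is an R-expression; Principle C requires it to be free (not bound by any c-commanding expression).
— he: subject of the matrix clause; the pronoun c-commands the R-expression — coreference blocked (Principle C).

No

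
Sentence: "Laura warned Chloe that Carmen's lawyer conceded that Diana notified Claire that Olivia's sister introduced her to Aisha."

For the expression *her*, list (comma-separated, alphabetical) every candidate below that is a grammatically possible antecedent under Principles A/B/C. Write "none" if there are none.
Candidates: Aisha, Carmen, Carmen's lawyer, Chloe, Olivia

*her* is a pronoun; Principle B requires it to be free in its binding domain — the clause headed by 'introduced'.
— Aisha: second object of the clause headed by 'introduced'; is c-commanded by the pronoun; coreference would bind this R-expression — blocked (Principle C).
— Carmen: possessor inside the subject DP of the clause headed by 'conceded'; does not c-command the pronoun — Principle B does not apply; allowed.
— Carmen's lawyer: subject of the clause headed by 'conceded'; c-commands the pronoun but lies outside its binding domain — allowed.
— Chloe: object of the matrix clause; c-commands the pronoun but lies outside its binding domain — allowed.
— Olivia: possessor inside the subject DP of the clause headed by 'introduced'; does not c-command the pronoun — Principle B does not apply; allowed.

Carmen, Carmen's lawyer, Chloe, Olivia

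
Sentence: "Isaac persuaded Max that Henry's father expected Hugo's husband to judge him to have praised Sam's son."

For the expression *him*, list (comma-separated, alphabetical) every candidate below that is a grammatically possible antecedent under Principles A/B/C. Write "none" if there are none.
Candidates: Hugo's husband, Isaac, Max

*him* is a pronoun; Principle B requires it to be free in its binding domain — the clause headed by 'judge'.
— Hugo's husband: subject of the clause headed by 'judge'; c-commands the pronoun within its binding domain — blocked (Principle B).
— Isaac: subject of the matrix clause; c-commands the pronoun but lies outside its binding domain — allowed.
— Max: object of the matrix clause; c-commands the pronoun but lies outside its binding domain — allowed.

Isaac, Max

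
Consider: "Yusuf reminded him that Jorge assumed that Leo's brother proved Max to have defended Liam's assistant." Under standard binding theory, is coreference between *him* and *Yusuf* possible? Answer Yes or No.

No

*Yusuf* is an R-expression; Principle C requires it to be free (not bound by any c-commanding expression).
— him: object of the matrix clause; the R-expression locally c-commands the pronoun — coreference blocked (Principle B on the pronoun).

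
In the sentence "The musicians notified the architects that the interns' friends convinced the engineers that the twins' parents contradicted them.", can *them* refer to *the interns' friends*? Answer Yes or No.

Yes

*them* is a pronoun; Principle B requires it to be free in its binding domain — the clause headed by 'contradicted'.
— the interns' friends: subject of the clause headed by 'convinced'; c-commands the pronoun but lies outside its binding domain — allowed.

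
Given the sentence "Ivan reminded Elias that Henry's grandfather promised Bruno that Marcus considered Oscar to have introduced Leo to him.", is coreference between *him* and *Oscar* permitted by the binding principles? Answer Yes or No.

*him* is a pronoun; Principle B requires it to be free in its binding domain — the clause headed by 'introduced'.
— Oscar: subject of the clause headed by 'introduced'; c-commands the pronoun within its binding domain — blocked (Principle B).

No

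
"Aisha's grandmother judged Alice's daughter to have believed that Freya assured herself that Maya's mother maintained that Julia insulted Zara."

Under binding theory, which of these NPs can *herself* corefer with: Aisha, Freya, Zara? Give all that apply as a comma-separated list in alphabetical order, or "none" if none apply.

*herself* is a reflexive; Principle A requires it to be bound within its binding domain — the clause headed by 'assured'.
— Aisha: possessor inside the subject DP of the matrix clause; does not c-command the reflexive — cannot bind it (Principle A).
— Freya: subject of the clause headed by 'assured'; c-commands the reflexive within its binding domain — allowed (Principle A).
— Zara: object of the clause headed by 'insulted'; does not c-command the reflexive — cannot bind it (Principle A).

Freya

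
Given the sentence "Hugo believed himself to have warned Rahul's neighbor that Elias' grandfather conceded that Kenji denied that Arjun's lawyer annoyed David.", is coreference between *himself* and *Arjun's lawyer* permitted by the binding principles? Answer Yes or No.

No

*himself* is a reflexive; Principle A requires it to be bound within its binding domain — the matrix clause.
— Arjun's lawyer: subject of the clause headed by 'annoyed'; does not c-command the reflexive — cannot bind it (Principle A).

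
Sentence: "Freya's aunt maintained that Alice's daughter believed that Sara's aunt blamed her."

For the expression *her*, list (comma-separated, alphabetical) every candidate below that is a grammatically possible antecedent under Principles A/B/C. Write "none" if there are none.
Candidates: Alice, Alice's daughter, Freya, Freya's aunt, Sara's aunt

*her* is a pronoun; Principle B requires it to be free in its binding domain — the clause headed by 'blamed'.
— Alice: possessor inside the subject DP of the clause headed by 'believed'; does not c-command the pronoun — Principle B does not apply; allowed.
— Alice's daughter: subject of the clause headed by 'believed'; c-commands the pronoun but lies outside its binding domain — allowed.
— Freya: possessor inside the subject DP of the matrix clause; does not c-command the pronoun — Principle B does not apply; allowed.
— Freya's aunt: subject of the matrix clause; c-commands the pronoun but lies outside its binding domain — allowed.
— Sara's aunt: subject of the clause headed by 'blamed'; c-commands the pronoun within its binding domain — blocked (Principle B).

Alice, Alice's daughter, Freya, Freya's aunt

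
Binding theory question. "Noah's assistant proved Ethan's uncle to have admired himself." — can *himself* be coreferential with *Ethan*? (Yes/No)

No

*himself* is a reflexive; Principle A requires it to be bound within its binding domain — the clause headed by 'admired'.
— Ethan: possessor inside the subject DP of the clause headed by 'admired'; does not c-command the reflexive — cannot bind it (Principle A).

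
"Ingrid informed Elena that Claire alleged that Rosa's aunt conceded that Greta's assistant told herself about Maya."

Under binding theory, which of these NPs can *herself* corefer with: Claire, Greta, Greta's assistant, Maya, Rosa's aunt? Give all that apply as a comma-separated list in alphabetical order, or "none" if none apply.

Greta's assistant

*herself* is a reflexive; Principle A requires it to be bound within its binding domain — the clause headed by 'told'.
— Claire: subject of the clause headed by 'alleged'; c-commands the reflexive but lies outside its binding domain — cannot bind it (Principle A).
— Greta: possessor inside the subject DP of the clause headed by 'told'; does not c-command the reflexive — cannot bind it (Principle A).
— Greta's assistant: subject of the clause headed by 'told'; c-commands the reflexive within its binding domain — allowed (Principle A).
— Maya: second object of the clause headed by 'told'; does not c-command the reflexive — cannot bind it (Principle A).
— Rosa's aunt: subject of the clause headed by 'conceded'; c-commands the reflexive but lies outside its binding domain — cannot bind it (Principle A).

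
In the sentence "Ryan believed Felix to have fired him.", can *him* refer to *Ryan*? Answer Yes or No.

*him* is a pronoun; Principle B requires it to be free in its binding domain — the clause headed by 'fired'.
— Ryan: subject of the matrix clause; c-commands the pronoun but lies outside its binding domain — allowed.

Yes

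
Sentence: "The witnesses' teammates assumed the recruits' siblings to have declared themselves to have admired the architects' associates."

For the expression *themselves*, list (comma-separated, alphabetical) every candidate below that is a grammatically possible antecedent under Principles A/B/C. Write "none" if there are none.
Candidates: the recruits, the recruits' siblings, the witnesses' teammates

*themselves* is a reflexive; Principle A requires it to be bound within its binding domain — the clause headed by 'declared'.
— the recruits: possessor inside the subject DP of the clause headed by 'declared'; does not c-command the reflexive — cannot bind it (Principle A).
— the recruits' siblings: subject of the clause headed by 'declared'; c-commands the reflexive within its binding domain — allowed (Principle A).
— the witnesses' teammates: subject of the matrix clause; c-commands the reflexive but lies outside its binding domain — cannot bind it (Principle A).

the recruits' siblings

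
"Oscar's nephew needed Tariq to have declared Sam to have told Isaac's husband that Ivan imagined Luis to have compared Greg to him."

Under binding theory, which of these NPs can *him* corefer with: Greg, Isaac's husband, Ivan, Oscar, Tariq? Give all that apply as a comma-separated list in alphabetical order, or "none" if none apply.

*him* is a pronoun; Principle B requires it to be free in its binding domain — the clause headed by 'compared'.
— Greg: object of the clause headed by 'compared'; c-commands the pronoun within its binding domain — blocked (Principle B).
— Isaac's husband: object of the clause headed by 'told'; c-commands the pronoun but lies outside its binding domain — allowed.
— Ivan: subject of the clause headed by 'imagined'; c-commands the pronoun but lies outside its binding domain — allowed.
— Oscar: possessor inside the subject DP of the matrix clause; does not c-command the pronoun — Principle B does not apply; allowed.
— Tariq: subject of the clause headed by 'declared'; c-commands the pronoun but lies outside its binding domain — allowed.

Isaac's husband, Ivan, Oscar, Tariq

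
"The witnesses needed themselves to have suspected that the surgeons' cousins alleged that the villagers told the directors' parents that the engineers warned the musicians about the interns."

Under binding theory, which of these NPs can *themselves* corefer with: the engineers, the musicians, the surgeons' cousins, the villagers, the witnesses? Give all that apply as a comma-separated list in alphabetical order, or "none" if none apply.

the witnesses

*themselves* is a reflexive; Principle A requires it to be bound within its binding domain — the matrix clause.
— the engineers: subject of the clause headed by 'warned'; does not c-command the reflexive — cannot bind it (Principle A).
— the musicians: object of the clause headed by 'warned'; does not c-command the reflexive — cannot bind it (Principle A).
— the surgeons' cousins: subject of the clause headed by 'alleged'; does not c-command the reflexive — cannot bind it (Principle A).
— the villagers: subject of the clause headed by 'told'; does not c-command the reflexive — cannot bind it (Principle A).
— the witnesses: subject of the matrix clause; c-commands the reflexive within its binding domain — allowed (Principle A).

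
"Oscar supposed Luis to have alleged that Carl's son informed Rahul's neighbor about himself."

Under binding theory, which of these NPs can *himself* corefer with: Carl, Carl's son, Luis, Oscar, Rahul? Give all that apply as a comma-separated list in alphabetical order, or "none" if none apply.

Carl's son

*himself* is a reflexive; Principle A requires it to be bound within its binding domain — the clause headed by 'informed'.
— Carl: possessor inside the subject DP of the clause headed by 'informed'; does not c-command the reflexive — cannot bind it (Principle A).
— Carl's son: subject of the clause headed by 'informed'; c-commands the reflexive within its binding domain — allowed (Principle A).
— Luis: subject of the clause headed by 'alleged'; c-commands the reflexive but lies outside its binding domain — cannot bind it (Principle A).
— Oscar: subject of the matrix clause; c-commands the reflexive but lies outside its binding domain — cannot bind it (Principle A).
— Rahul: possessor inside the object DP of the clause headed by 'informed'; does not c-command the reflexive — cannot bind it (Principle A).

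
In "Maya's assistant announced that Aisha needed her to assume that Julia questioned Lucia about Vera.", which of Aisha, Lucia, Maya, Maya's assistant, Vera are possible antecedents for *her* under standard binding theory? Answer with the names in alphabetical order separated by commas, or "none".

*her* is a pronoun; Principle B requires it to be free in its binding domain — the clause headed by 'needed'.
— Aisha: subject of the clause headed by 'needed'; c-commands the pronoun within its binding domain — blocked (Principle B).
— Lucia: object of the clause headed by 'questioned'; is c-commanded by the pronoun; coreference would bind this R-expression — blocked (Principle C).
— Maya: possessor inside the subject DP of the matrix clause; does not c-command the pronoun — Principle B does not apply; allowed.
— Maya's assistant: subject of the matrix clause; c-commands the pronoun but lies outside its binding domain — allowed.
— Vera: second object of the clause headed by 'questioned'; is c-commanded by the pronoun; coreference would bind this R-expression — blocked (Principle C).

Maya, Maya's assistant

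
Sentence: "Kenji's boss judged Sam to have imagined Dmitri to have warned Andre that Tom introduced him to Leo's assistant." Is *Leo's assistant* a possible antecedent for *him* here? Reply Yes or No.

No

*him* is a pronoun; Principle B requires it to be free in its binding domain — the clause headed by 'introduced'.
— Leo's assistant: second object of the clause headed by 'introduced'; is c-commanded by the pronoun; coreference would bind this R-expression — blocked (Principle C).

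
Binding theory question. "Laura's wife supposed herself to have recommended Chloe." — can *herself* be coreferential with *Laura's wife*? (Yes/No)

Yes

*herself* is a reflexive; Principle A requires it to be bound within its binding domain — the matrix clause.
— Laura's wife: subject of the matrix clause; c-commands the reflexive within its binding domain — allowed (Principle A).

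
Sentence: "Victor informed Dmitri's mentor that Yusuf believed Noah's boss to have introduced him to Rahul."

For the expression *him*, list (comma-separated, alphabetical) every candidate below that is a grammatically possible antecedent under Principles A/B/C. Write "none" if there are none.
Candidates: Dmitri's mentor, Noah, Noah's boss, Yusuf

*him* is a pronoun; Principle B requires it to be free in its binding domain — the clause headed by 'introduced'.
— Dmitri's mentor: object of the matrix clause; c-commands the pronoun but lies outside its binding domain — allowed.
— Noah: possessor inside the subject DP of the clause headed by 'introduced'; does not c-command the pronoun — Principle B does not apply; allowed.
— Noah's boss: subject of the clause headed by 'introduced'; c-commands the pronoun within its binding domain — blocked (Principle B).
— Yusuf: subject of the clause headed by 'believed'; c-commands the pronoun but lies outside its binding domain — allowed.

Dmitri's mentor, Noah, Yusuf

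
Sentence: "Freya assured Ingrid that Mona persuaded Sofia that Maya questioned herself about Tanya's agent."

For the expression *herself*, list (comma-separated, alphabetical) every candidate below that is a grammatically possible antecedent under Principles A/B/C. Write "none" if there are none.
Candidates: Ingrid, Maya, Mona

Maya

*herself* is a reflexive; Principle A requires it to be bound within its binding domain — the clause headed by 'questioned'.
— Ingrid: object of the matrix clause; c-commands the reflexive but lies outside its binding domain — cannot bind it (Principle A).
— Maya: subject of the clause headed by 'questioned'; c-commands the reflexive within its binding domain — allowed (Principle A).
— Mona: subject of the clause headed by 'persuaded'; c-commands the reflexive but lies outside its binding domain — cannot bind it (Principle A).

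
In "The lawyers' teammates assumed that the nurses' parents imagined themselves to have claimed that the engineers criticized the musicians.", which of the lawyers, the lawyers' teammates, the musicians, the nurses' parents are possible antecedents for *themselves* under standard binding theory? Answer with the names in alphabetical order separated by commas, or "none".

*themselves* is a reflexive; Principle A requires it to be bound within its binding domain — the clause headed by 'imagined'.
— the lawyers: possessor inside the subject DP of the matrix clause; does not c-command the reflexive — cannot bind it (Principle A).
— the lawyers' teammates: subject of the matrix clause; c-commands the reflexive but lies outside its binding domain — cannot bind it (Principle A).
— the musicians: object of the clause headed by 'criticized'; does not c-command the reflexive — cannot bind it (Principle A).
— the nurses' parents: subject of the clause headed by 'imagined'; c-commands the reflexive within its binding domain — allowed (Principle A).

the nurses' parents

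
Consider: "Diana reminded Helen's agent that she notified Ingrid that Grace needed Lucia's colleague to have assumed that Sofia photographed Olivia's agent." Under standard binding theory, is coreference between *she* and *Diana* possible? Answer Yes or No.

Yes

*Diana* is an R-expression; Principle C requires it to be free (not bound by any c-commanding expression).
— she: subject of the clause headed by 'notified'; the pronoun does not c-command the R-expression — coreference allowed.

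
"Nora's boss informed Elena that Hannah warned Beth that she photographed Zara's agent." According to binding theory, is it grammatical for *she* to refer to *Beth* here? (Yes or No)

Yes

*Beth* is an R-expression; Principle C requires it to be free (not bound by any c-commanding expression).
— she: subject of the clause headed by 'photographed'; the pronoun does not c-command the R-expression — coreference allowed.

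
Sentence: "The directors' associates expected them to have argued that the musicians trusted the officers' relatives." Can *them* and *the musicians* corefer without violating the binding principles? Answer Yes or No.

No

*the musicians* is an R-expression; Principle C requires it to be free (not bound by any c-commanding expression).
— them: subject of the clause headed by 'argued'; the pronoun c-commands the R-expression — coreference blocked (Principle C).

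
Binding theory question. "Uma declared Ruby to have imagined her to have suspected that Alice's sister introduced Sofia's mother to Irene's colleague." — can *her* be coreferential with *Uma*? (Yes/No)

Yes

*her* is a pronoun; Principle B requires it to be free in its binding domain — the clause headed by 'imagined'.
— Uma: subject of the matrix clause; c-commands the pronoun but lies outside its binding domain — allowed.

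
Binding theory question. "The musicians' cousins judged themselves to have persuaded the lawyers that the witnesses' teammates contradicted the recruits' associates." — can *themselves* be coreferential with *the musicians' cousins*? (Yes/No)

*themselves* is a reflexive; Principle A requires it to be bound within its binding domain — the matrix clause.
— the musicians' cousins: subject of the matrix clause; c-commands the reflexive within its binding domain — allowed (Principle A).

Yes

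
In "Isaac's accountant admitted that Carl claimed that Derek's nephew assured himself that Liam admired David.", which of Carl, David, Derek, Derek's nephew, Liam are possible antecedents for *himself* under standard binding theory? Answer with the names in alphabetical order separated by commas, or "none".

Derek's nephew

*himself* is a reflexive; Principle A requires it to be bound within its binding domain — the clause headed by 'assured'.
— Carl: subject of the clause headed by 'claimed'; c-commands the reflexive but lies outside its binding domain — cannot bind it (Principle A).
— David: object of the clause headed by 'admired'; does not c-command the reflexive — cannot bind it (Principle A).
— Derek: possessor inside the subject DP of the clause headed by 'assured'; does not c-command the reflexive — cannot bind it (Principle A).
— Derek's nephew: subject of the clause headed by 'assured'; c-commands the reflexive within its binding domain — allowed (Principle A).
— Liam: subject of the clause headed by 'admired'; does not c-command the reflexive — cannot bind it (Principle A).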